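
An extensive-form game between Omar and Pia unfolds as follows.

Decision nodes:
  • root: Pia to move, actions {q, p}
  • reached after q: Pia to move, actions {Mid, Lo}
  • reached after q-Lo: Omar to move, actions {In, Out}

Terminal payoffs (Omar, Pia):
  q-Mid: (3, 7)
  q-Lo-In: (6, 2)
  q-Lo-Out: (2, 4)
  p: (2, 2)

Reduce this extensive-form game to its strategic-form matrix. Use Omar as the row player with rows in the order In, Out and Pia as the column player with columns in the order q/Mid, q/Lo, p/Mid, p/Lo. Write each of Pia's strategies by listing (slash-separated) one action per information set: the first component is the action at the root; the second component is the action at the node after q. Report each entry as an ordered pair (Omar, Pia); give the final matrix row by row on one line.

In: (3,7) (6,2) (2,2) (2,2) | Out: (3,7) (2,4) (2,2) (2,2)

Row In: q/Mid→(3,7), q/Lo→(6,2), p/Mid→(2,2), p/Lo→(2,2)
Row Out: q/Mid→(3,7), q/Lo→(2,4), p/Mid→(2,2), p/Lo→(2,2)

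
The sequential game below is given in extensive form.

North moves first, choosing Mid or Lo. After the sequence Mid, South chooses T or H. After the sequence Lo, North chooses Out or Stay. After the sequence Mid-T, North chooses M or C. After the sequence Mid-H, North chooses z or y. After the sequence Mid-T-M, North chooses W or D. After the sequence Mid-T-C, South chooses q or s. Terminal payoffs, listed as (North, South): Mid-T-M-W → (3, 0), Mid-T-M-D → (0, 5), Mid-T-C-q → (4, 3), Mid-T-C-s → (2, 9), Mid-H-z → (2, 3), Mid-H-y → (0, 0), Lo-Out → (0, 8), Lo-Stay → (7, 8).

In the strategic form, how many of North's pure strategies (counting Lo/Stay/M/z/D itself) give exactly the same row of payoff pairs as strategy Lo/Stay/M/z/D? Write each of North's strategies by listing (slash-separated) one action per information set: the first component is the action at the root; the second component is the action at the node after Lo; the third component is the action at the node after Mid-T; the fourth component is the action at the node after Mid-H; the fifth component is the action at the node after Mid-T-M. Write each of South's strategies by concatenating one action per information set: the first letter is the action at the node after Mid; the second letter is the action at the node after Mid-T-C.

Row for Lo/Stay/M/z/D (columns Tq, Ts, Hq, Hs): (7,8) (7,8) (7,8) (7,8).
Under Lo/Stay/M/z/D, North's choice at the node after Mid-T and at the node after Mid-H and at the node after Mid-T-M can never be reached regardless of what South does, so varying those choices leaves every outcome unchanged.
Holding the reachable choices fixed and varying the unreachable ones freely already gives 2 × 2 × 2 = 8 equivalent strategies.
No other strategy reproduces this row, so those 8 are the full class: Lo/Stay/M/z/W, Lo/Stay/M/z/D, Lo/Stay/M/y/W, Lo/Stay/M/y/D, Lo/Stay/C/z/W, Lo/Stay/C/z/D, Lo/Stay/C/y/W, Lo/Stay/C/y/D.

8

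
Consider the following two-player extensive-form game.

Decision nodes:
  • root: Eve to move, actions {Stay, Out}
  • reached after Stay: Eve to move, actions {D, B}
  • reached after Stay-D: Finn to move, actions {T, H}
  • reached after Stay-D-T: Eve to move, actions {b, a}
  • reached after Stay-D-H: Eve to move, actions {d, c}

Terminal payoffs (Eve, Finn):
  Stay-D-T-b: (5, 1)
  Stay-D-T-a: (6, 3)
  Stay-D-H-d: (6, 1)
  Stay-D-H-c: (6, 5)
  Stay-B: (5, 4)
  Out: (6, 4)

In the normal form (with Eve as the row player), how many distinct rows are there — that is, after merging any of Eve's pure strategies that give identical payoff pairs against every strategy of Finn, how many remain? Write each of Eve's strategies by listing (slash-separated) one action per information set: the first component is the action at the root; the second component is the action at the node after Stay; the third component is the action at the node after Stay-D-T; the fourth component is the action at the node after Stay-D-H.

Eve has 16 pure strategies: Stay/D/b/d, Stay/D/b/c, Stay/D/a/d, Stay/D/a/c, Stay/B/b/d, Stay/B/b/c, Stay/B/a/d, Stay/B/a/c, Out/D/b/d, Out/D/b/c, Out/D/a/d, Out/D/a/c, Out/B/b/d, Out/B/b/c, Out/B/a/d, Out/B/a/c. Columns: T, H.
{Stay/D/b/d} → row (5,1) (6,1)
{Stay/D/b/c} → row (5,1) (6,5)
{Stay/D/a/d} → row (6,3) (6,1)
{Stay/D/a/c} → row (6,3) (6,5)
{Stay/B/b/d, Stay/B/b/c, Stay/B/a/d, Stay/B/a/c} → row (5,4) (5,4)
{Out/D/b/d, Out/D/b/c, Out/D/a/d, Out/D/a/c, Out/B/b/d, Out/B/b/c, Out/B/a/d, Out/B/a/c} → row (6,4) (6,4)
That's 6 distinct rows out of 16 strategies.

6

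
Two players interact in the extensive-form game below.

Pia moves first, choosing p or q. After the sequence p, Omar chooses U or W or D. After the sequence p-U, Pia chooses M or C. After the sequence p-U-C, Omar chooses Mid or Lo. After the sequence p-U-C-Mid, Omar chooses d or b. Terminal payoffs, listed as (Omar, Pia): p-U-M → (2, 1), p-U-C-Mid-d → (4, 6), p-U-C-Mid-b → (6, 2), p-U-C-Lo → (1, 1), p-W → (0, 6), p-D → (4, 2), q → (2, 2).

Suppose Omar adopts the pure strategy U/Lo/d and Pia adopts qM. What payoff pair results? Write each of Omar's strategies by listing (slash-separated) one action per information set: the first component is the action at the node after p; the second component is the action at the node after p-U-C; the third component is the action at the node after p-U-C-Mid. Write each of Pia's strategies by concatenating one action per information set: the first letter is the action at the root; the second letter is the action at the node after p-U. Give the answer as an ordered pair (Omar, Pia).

(2, 2)

Trace the play path from the root:
  Pia plays q
→ terminal payoff (2, 2).
(Omar's choice at the node after p is never reached on this path, so it doesn't affect the outcome.)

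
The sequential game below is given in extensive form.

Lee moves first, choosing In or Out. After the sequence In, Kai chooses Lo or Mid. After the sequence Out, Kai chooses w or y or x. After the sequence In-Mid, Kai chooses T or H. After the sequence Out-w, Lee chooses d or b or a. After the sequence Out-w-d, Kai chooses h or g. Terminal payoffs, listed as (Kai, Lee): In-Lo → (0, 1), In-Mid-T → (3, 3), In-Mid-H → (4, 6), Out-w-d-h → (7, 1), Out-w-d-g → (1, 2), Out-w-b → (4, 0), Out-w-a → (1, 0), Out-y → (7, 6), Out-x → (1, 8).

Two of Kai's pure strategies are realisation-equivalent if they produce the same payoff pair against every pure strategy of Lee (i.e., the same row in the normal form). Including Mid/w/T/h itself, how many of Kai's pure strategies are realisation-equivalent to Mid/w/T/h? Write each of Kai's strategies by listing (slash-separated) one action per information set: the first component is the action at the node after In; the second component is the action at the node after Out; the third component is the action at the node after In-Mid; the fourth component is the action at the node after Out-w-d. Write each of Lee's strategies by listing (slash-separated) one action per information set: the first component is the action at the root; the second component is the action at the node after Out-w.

Row for Mid/w/T/h (columns In/d, In/b, In/a, Out/d, Out/b, Out/a): (3,3) (3,3) (3,3) (7,1) (4,0) (1,0).
Every one of Kai's information sets is on the play path for some reply by Lee when Kai follows Mid/w/T/h.
Changing the action at any of them therefore changes at least one column, so only Mid/w/T/h itself gives this row.

1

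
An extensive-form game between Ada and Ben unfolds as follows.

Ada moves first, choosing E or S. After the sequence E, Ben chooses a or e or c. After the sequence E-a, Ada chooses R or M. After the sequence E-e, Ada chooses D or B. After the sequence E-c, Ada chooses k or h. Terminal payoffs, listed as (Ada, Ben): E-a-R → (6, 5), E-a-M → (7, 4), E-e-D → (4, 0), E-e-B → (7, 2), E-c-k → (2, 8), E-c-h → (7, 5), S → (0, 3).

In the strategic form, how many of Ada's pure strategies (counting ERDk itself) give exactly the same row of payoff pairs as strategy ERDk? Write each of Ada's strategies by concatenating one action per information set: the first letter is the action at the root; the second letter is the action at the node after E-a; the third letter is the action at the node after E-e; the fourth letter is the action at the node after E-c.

Row for ERDk (columns a, e, c): (6,5) (4,0) (2,8).
Every one of Ada's information sets is on the play path for some reply by Ben when Ada follows ERDk.
Changing the action at any of them therefore changes at least one column, so only ERDk itself gives this row.

1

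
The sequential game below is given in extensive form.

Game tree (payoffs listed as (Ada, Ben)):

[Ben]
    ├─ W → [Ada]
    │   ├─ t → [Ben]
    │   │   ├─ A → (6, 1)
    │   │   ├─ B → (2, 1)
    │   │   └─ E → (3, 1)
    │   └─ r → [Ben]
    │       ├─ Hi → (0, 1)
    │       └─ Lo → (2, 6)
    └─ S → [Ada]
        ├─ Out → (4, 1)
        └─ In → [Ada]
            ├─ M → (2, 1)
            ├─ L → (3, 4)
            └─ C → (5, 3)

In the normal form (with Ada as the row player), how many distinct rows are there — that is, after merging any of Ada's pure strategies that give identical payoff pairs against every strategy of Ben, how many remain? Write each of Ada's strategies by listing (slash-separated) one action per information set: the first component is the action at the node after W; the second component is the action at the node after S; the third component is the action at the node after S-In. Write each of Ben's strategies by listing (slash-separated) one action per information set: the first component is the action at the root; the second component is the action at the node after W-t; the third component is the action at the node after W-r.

Ada has 12 pure strategies: t/Out/M, t/Out/L, t/Out/C, t/In/M, t/In/L, t/In/C, r/Out/M, r/Out/L, r/Out/C, r/In/M, r/In/L, r/In/C. Columns: W/A/Hi, W/A/Lo, W/B/Hi, W/B/Lo, W/E/Hi, W/E/Lo, S/A/Hi, S/A/Lo, S/B/Hi, S/B/Lo, S/E/Hi, S/E/Lo.
{t/Out/M, t/Out/L, t/Out/C} → row (6,1) (6,1) (2,1) (2,1) (3,1) (3,1) (4,1) (4,1) (4,1) (4,1) (4,1) (4,1)
{t/In/M} → row (6,1) (6,1) (2,1) (2,1) (3,1) (3,1) (2,1) (2,1) (2,1) (2,1) (2,1) (2,1)
{t/In/L} → row (6,1) (6,1) (2,1) (2,1) (3,1) (3,1) (3,4) (3,4) (3,4) (3,4) (3,4) (3,4)
{t/In/C} → row (6,1) (6,1) (2,1) (2,1) (3,1) (3,1) (5,3) (5,3) (5,3) (5,3) (5,3) (5,3)
{r/Out/M, r/Out/L, r/Out/C} → row (0,1) (2,6) (0,1) (2,6) (0,1) (2,6) (4,1) (4,1) (4,1) (4,1) (4,1) (4,1)
{r/In/M} → row (0,1) (2,6) (0,1) (2,6) (0,1) (2,6) (2,1) (2,1) (2,1) (2,1) (2,1) (2,1)
{r/In/L} → row (0,1) (2,6) (0,1) (2,6) (0,1) (2,6) (3,4) (3,4) (3,4) (3,4) (3,4) (3,4)
{r/In/C} → row (0,1) (2,6) (0,1) (2,6) (0,1) (2,6) (5,3) (5,3) (5,3) (5,3) (5,3) (5,3)
That's 8 distinct rows out of 12 strategies.

8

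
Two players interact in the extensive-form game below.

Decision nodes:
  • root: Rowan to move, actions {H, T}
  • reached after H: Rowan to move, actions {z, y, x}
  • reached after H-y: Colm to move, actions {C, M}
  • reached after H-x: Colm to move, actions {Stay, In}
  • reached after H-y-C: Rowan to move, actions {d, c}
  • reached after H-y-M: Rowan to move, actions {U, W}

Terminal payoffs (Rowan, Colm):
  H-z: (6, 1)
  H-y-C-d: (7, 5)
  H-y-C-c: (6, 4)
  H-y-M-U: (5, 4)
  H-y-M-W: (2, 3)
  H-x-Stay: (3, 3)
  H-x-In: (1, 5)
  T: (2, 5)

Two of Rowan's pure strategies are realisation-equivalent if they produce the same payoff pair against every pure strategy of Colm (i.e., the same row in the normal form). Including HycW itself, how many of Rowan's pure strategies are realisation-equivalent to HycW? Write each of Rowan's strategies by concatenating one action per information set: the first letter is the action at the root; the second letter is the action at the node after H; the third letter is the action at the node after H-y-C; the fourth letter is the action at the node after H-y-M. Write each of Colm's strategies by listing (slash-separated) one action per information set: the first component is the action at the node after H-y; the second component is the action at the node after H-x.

Row for HycW (columns C/Stay, C/In, M/Stay, M/In): (6,4) (6,4) (2,3) (2,3).
Every one of Rowan's information sets is on the play path for some reply by Colm when Rowan follows HycW.
Changing the action at any of them therefore changes at least one column, so only HycW itself gives this row.

1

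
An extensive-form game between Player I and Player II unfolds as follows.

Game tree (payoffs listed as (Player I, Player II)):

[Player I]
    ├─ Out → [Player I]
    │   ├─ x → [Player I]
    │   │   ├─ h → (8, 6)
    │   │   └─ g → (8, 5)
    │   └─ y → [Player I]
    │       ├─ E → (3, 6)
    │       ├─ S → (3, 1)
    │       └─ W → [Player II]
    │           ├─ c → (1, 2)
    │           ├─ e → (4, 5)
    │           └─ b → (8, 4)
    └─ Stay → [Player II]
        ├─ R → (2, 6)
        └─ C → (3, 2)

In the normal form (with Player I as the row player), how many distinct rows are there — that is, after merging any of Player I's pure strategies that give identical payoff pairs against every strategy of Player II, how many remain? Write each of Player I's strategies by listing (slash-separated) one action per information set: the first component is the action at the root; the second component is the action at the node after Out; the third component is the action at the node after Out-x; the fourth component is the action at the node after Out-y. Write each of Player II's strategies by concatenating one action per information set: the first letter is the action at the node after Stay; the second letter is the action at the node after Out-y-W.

6

Player I has 24 pure strategies: Out/x/h/E, Out/x/h/S, Out/x/h/W, Out/x/g/E, Out/x/g/S, Out/x/g/W, Out/y/h/E, Out/y/h/S, Out/y/h/W, Out/y/g/E, Out/y/g/S, Out/y/g/W, Stay/x/h/E, Stay/x/h/S, Stay/x/h/W, Stay/x/g/E, Stay/x/g/S, Stay/x/g/W, Stay/y/h/E, Stay/y/h/S, Stay/y/h/W, Stay/y/g/E, Stay/y/g/S, Stay/y/g/W. Columns: Rc, Re, Rb, Cc, Ce, Cb.
{Out/x/h/E, Out/x/h/S, Out/x/h/W} → row (8,6) (8,6) (8,6) (8,6) (8,6) (8,6)
{Out/x/g/E, Out/x/g/S, Out/x/g/W} → row (8,5) (8,5) (8,5) (8,5) (8,5) (8,5)
{Out/y/h/E, Out/y/g/E} → row (3,6) (3,6) (3,6) (3,6) (3,6) (3,6)
{Out/y/h/S, Out/y/g/S} → row (3,1) (3,1) (3,1) (3,1) (3,1) (3,1)
{Out/y/h/W, Out/y/g/W} → row (1,2) (4,5) (8,4) (1,2) (4,5) (8,4)
{Stay/x/h/E, Stay/x/h/S, Stay/x/h/W, Stay/x/g/E, Stay/x/g/S, Stay/x/g/W, Stay/y/h/E, Stay/y/h/S, Stay/y/h/W, Stay/y/g/E, Stay/y/g/S, Stay/y/g/W} → row (2,6) (2,6) (2,6) (3,2) (3,2) (3,2)
That's 6 distinct rows out of 24 strategies.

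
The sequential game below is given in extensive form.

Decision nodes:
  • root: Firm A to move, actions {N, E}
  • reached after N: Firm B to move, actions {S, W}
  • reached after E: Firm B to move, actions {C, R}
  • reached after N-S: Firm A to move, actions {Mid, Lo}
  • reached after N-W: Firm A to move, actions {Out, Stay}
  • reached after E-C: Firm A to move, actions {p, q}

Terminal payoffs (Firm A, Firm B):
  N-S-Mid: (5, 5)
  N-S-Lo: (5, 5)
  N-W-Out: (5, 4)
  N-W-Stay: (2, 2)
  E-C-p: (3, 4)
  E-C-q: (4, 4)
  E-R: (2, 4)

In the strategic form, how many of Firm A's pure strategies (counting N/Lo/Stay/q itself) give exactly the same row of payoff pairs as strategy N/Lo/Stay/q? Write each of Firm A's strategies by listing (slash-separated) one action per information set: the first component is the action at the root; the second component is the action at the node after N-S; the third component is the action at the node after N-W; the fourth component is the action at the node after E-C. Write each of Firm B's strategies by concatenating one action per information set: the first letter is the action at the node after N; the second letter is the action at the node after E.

4

Row for N/Lo/Stay/q (columns SC, SR, WC, WR): (5,5) (5,5) (2,2) (2,2).
Under N/Lo/Stay/q, Firm A's choice at the node after E-C can never be reached regardless of what Firm B does, so varying those choices leaves every outcome unchanged.
Holding the reachable choices fixed and varying the unreachable one freely already gives 2 equivalent strategies.
Checking the remaining rows, N/Mid/Stay/p, N/Mid/Stay/q also happen to give the same payoffs in every column, bringing the total to 4: N/Mid/Stay/p, N/Mid/Stay/q, N/Lo/Stay/p, N/Lo/Stay/q.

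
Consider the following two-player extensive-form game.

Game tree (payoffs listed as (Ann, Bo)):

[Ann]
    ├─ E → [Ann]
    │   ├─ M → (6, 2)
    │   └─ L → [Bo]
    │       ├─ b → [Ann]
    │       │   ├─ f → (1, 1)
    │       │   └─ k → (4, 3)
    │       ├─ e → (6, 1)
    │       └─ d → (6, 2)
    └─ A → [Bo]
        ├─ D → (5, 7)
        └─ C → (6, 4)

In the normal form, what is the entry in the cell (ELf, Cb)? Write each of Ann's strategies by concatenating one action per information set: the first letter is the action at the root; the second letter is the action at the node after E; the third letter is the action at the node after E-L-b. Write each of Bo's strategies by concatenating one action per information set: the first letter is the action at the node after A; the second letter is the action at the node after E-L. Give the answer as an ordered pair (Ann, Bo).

(1, 1)

Trace the play path from the root:
  Ann plays E
  Ann plays L at [E]
  Bo plays b at [E-L]
  Ann plays f at [E-L-b]
→ terminal payoff (1, 1).
(Bo's choice at the node after A is never reached on this path, so it doesn't affect the outcome.)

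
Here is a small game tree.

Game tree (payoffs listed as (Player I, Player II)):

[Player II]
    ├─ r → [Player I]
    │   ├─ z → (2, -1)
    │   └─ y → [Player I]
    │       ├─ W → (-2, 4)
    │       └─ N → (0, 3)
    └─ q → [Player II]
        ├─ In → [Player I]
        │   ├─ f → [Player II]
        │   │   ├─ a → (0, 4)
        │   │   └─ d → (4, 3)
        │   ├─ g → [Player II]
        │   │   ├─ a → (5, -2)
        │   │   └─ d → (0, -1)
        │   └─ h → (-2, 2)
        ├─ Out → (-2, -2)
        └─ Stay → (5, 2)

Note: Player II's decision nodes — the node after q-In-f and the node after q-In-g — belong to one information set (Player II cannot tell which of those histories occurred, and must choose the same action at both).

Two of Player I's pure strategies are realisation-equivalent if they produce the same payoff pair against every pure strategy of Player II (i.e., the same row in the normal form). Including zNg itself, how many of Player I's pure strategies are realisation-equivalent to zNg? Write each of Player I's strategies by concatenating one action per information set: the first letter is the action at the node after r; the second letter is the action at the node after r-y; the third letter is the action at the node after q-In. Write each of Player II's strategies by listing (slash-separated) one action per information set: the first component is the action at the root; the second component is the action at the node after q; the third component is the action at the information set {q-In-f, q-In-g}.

2

Row for zNg (columns r/In/a, r/In/d, r/Out/a, r/Out/d, r/Stay/a, r/Stay/d, q/In/a, q/In/d, q/Out/a, q/Out/d, q/Stay/a, q/Stay/d): (2,-1) (2,-1) (2,-1) (2,-1) (2,-1) (2,-1) (5,-2) (0,-1) (-2,-2) (-2,-2) (5,2) (5,2).
Under zNg, Player I's choice at the node after r-y can never be reached regardless of what Player II does, so varying those choices leaves every outcome unchanged.
Holding the reachable choices fixed and varying the unreachable one freely already gives 2 equivalent strategies.
No other strategy reproduces this row, so those 2 are the full class: zWg, zNg.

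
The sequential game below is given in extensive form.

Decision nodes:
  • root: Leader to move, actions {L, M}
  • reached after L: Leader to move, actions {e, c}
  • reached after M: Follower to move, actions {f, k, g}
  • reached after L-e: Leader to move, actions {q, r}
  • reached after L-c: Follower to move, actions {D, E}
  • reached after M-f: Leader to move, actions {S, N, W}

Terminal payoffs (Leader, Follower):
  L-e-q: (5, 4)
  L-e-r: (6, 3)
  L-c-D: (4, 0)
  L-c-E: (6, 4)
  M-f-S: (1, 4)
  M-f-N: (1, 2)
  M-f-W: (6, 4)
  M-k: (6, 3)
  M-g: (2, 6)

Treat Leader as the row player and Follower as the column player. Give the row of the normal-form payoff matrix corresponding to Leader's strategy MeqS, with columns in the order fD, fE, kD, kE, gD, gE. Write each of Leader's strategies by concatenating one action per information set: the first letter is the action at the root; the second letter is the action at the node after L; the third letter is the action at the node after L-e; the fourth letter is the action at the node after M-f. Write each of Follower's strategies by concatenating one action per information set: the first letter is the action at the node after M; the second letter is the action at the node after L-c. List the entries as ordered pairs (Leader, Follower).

(1,4) (1,4) (6,3) (6,3) (2,6) (2,6)

vs fD: Leader plays M → Follower plays f at [M] → Leader plays S at [M-f] → (1, 4)
vs fE: Leader plays M → Follower plays f at [M] → Leader plays S at [M-f] → (1, 4)
vs kD: Leader plays M → Follower plays k at [M] → (6, 3)
vs kE: Leader plays M → Follower plays k at [M] → (6, 3)
vs gD: Leader plays M → Follower plays g at [M] → (2, 6)
vs gE: Leader plays M → Follower plays g at [M] → (2, 6)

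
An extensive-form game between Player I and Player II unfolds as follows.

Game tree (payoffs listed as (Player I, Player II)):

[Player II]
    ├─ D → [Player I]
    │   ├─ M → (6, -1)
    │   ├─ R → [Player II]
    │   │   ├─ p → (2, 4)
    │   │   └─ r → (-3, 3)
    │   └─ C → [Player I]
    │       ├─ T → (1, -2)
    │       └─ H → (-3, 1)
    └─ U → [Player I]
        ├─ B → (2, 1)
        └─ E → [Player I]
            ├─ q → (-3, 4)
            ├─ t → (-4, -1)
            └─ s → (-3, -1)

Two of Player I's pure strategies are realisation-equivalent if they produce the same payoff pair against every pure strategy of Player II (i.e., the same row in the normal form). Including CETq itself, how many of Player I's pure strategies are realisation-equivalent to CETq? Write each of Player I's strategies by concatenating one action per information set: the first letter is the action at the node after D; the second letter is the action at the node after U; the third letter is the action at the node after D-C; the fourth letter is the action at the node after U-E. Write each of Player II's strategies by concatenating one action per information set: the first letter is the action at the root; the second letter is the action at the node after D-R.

Row for CETq (columns Dp, Dr, Up, Ur): (1,-2) (1,-2) (-3,4) (-3,4).
Every one of Player I's information sets is on the play path for some reply by Player II when Player I follows CETq.
Changing the action at any of them therefore changes at least one column, so only CETq itself gives this row.

1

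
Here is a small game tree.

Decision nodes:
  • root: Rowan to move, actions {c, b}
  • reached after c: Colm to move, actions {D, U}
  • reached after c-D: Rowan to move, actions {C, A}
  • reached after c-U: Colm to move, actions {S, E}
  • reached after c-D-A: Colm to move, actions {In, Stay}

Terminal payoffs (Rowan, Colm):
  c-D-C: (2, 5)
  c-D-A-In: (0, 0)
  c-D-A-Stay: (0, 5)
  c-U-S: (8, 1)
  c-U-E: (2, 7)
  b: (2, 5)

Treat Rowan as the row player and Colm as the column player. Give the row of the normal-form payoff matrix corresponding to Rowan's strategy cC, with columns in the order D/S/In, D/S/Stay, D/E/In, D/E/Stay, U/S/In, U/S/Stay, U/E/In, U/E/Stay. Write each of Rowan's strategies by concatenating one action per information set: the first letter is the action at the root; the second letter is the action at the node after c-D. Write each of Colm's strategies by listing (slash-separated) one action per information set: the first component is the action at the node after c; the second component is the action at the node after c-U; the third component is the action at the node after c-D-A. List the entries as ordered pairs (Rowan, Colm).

(2,5) (2,5) (2,5) (2,5) (8,1) (8,1) (2,7) (2,7)

vs D/S/In: Rowan plays c → Colm plays D at [c] → Rowan plays C at [c-D] → (2, 5)
vs D/S/Stay: Rowan plays c → Colm plays D at [c] → Rowan plays C at [c-D] → (2, 5)
vs D/E/In: Rowan plays c → Colm plays D at [c] → Rowan plays C at [c-D] → (2, 5)
vs D/E/Stay: Rowan plays c → Colm plays D at [c] → Rowan plays C at [c-D] → (2, 5)
vs U/S/In: Rowan plays c → Colm plays U at [c] → Colm plays S at [c-U] → (8, 1)
vs U/S/Stay: Rowan plays c → Colm plays U at [c] → Colm plays S at [c-U] → (8, 1)
vs U/E/In: Rowan plays c → Colm plays U at [c] → Colm plays E at [c-U] → (2, 7)
vs U/E/Stay: Rowan plays c → Colm plays U at [c] → Colm plays E at [c-U] → (2, 7)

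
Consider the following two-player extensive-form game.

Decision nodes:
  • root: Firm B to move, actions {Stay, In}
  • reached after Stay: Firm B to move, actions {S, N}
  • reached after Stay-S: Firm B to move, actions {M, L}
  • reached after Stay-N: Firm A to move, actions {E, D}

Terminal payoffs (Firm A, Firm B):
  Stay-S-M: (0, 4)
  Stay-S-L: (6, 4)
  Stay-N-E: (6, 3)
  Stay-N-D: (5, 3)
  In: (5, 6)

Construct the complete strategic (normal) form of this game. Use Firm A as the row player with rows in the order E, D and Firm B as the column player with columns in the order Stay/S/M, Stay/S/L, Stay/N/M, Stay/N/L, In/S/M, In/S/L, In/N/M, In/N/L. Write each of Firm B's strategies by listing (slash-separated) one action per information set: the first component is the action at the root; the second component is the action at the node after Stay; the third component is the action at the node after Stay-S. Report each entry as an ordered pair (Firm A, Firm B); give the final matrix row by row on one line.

Row E: Stay/S/M→(0,4), Stay/S/L→(6,4), Stay/N/M→(6,3), Stay/N/L→(6,3), In/S/M→(5,6), In/S/L→(5,6), In/N/M→(5,6), In/N/L→(5,6)
Row D: Stay/S/M→(0,4), Stay/S/L→(6,4), Stay/N/M→(5,3), Stay/N/L→(5,3), In/S/M→(5,6), In/S/L→(5,6), In/N/M→(5,6), In/N/L→(5,6)

E: (0,4) (6,4) (6,3) (6,3) (5,6) (5,6) (5,6) (5,6) | D: (0,4) (6,4) (5,3) (5,3) (5,6) (5,6) (5,6) (5,6)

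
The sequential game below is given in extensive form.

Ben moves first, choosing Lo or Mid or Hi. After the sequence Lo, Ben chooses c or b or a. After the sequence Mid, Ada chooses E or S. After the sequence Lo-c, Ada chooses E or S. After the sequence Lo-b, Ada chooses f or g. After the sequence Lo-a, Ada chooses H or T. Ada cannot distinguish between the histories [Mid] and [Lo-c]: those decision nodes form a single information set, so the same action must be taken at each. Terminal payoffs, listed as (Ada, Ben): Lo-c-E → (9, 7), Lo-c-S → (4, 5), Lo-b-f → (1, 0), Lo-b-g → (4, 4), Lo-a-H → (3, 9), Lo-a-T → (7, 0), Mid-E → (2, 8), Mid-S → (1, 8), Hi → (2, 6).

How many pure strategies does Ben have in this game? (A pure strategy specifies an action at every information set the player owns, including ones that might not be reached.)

9

Ben owns the root with actions {Lo, Mid, Hi} — three choices.
Ben owns the node after Lo with actions {c, b, a} — three choices.
A pure strategy fixes one action at each information set independently, so the count is the product 3 × 3 = 9.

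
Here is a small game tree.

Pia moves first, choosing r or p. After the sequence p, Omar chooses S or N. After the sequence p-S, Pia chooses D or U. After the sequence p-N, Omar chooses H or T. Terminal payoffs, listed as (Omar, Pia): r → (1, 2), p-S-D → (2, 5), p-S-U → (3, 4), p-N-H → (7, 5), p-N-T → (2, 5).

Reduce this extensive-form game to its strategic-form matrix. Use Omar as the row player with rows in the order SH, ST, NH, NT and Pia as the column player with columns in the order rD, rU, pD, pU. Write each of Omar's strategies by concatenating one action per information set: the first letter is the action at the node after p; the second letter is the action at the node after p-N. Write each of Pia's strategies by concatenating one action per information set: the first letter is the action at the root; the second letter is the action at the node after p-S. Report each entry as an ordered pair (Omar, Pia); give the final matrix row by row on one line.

Row SH: rD→(1,2), rU→(1,2), pD→(2,5), pU→(3,4)
Row ST: rD→(1,2), rU→(1,2), pD→(2,5), pU→(3,4)
Row NH: rD→(1,2), rU→(1,2), pD→(7,5), pU→(7,5)
Row NT: rD→(1,2), rU→(1,2), pD→(2,5), pU→(2,5)

SH: (1,2) (1,2) (2,5) (3,4) | ST: (1,2) (1,2) (2,5) (3,4) | NH: (1,2) (1,2) (7,5) (7,5) | NT: (1,2) (1,2) (2,5) (2,5)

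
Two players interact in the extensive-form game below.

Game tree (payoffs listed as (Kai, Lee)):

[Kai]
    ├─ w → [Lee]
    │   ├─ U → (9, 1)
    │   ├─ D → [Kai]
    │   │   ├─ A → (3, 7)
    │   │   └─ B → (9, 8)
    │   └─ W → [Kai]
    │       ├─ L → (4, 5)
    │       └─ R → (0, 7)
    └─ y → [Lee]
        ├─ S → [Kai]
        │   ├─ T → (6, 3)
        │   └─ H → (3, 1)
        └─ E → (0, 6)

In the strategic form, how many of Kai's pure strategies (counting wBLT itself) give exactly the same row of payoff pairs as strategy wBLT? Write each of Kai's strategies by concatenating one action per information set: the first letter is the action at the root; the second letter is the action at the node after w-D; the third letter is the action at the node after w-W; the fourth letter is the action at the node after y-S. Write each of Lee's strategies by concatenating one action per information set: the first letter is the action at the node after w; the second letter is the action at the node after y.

Row for wBLT (columns US, UE, DS, DE, WS, WE): (9,1) (9,1) (9,8) (9,8) (4,5) (4,5).
Under wBLT, Kai's choice at the node after y-S can never be reached regardless of what Lee does, so varying those choices leaves every outcome unchanged.
Holding the reachable choices fixed and varying the unreachable one freely already gives 2 equivalent strategies.
No other strategy reproduces this row, so those 2 are the full class: wBLT, wBLH.

2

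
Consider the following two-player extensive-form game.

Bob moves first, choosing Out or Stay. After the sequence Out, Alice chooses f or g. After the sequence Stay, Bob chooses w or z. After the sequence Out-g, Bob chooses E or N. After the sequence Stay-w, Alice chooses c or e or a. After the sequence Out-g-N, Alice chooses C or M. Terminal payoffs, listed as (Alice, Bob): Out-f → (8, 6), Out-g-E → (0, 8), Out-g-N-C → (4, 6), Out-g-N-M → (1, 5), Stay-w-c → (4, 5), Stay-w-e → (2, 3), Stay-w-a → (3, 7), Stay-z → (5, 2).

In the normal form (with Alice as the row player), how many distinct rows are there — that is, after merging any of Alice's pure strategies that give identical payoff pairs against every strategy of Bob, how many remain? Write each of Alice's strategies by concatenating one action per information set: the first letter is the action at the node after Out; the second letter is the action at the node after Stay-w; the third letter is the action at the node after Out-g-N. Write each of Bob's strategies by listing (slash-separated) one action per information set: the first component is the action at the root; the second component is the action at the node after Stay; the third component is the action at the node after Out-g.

Alice has 12 pure strategies: fcC, fcM, feC, feM, faC, faM, gcC, gcM, geC, geM, gaC, gaM. Columns: Out/w/E, Out/w/N, Out/z/E, Out/z/N, Stay/w/E, Stay/w/N, Stay/z/E, Stay/z/N.
{fcC, fcM} → row (8,6) (8,6) (8,6) (8,6) (4,5) (4,5) (5,2) (5,2)
{feC, feM} → row (8,6) (8,6) (8,6) (8,6) (2,3) (2,3) (5,2) (5,2)
{faC, faM} → row (8,6) (8,6) (8,6) (8,6) (3,7) (3,7) (5,2) (5,2)
{gcC} → row (0,8) (4,6) (0,8) (4,6) (4,5) (4,5) (5,2) (5,2)
{gcM} → row (0,8) (1,5) (0,8) (1,5) (4,5) (4,5) (5,2) (5,2)
{geC} → row (0,8) (4,6) (0,8) (4,6) (2,3) (2,3) (5,2) (5,2)
{geM} → row (0,8) (1,5) (0,8) (1,5) (2,3) (2,3) (5,2) (5,2)
{gaC} → row (0,8) (4,6) (0,8) (4,6) (3,7) (3,7) (5,2) (5,2)
{gaM} → row (0,8) (1,5) (0,8) (1,5) (3,7) (3,7) (5,2) (5,2)
That's 9 distinct rows out of 12 strategies.

9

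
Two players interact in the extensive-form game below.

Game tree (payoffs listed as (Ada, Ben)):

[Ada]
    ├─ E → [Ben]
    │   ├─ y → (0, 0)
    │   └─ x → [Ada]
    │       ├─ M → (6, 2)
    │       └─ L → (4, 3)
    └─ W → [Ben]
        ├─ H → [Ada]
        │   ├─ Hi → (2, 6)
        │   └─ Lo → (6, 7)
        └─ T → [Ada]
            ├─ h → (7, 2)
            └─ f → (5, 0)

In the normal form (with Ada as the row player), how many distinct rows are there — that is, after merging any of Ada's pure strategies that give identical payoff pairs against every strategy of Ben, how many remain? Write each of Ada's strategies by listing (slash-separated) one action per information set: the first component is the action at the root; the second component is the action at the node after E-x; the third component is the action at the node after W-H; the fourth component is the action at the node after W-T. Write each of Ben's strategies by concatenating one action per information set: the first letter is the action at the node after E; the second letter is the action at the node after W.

Ada has 16 pure strategies: E/M/Hi/h, E/M/Hi/f, E/M/Lo/h, E/M/Lo/f, E/L/Hi/h, E/L/Hi/f, E/L/Lo/h, E/L/Lo/f, W/M/Hi/h, W/M/Hi/f, W/M/Lo/h, W/M/Lo/f, W/L/Hi/h, W/L/Hi/f, W/L/Lo/h, W/L/Lo/f. Columns: yH, yT, xH, xT.
{E/M/Hi/h, E/M/Hi/f, E/M/Lo/h, E/M/Lo/f} → row (0,0) (0,0) (6,2) (6,2)
{E/L/Hi/h, E/L/Hi/f, E/L/Lo/h, E/L/Lo/f} → row (0,0) (0,0) (4,3) (4,3)
{W/M/Hi/h, W/L/Hi/h} → row (2,6) (7,2) (2,6) (7,2)
{W/M/Hi/f, W/L/Hi/f} → row (2,6) (5,0) (2,6) (5,0)
{W/M/Lo/h, W/L/Lo/h} → row (6,7) (7,2) (6,7) (7,2)
{W/M/Lo/f, W/L/Lo/f} → row (6,7) (5,0) (6,7) (5,0)
That's 6 distinct rows out of 16 strategies.

6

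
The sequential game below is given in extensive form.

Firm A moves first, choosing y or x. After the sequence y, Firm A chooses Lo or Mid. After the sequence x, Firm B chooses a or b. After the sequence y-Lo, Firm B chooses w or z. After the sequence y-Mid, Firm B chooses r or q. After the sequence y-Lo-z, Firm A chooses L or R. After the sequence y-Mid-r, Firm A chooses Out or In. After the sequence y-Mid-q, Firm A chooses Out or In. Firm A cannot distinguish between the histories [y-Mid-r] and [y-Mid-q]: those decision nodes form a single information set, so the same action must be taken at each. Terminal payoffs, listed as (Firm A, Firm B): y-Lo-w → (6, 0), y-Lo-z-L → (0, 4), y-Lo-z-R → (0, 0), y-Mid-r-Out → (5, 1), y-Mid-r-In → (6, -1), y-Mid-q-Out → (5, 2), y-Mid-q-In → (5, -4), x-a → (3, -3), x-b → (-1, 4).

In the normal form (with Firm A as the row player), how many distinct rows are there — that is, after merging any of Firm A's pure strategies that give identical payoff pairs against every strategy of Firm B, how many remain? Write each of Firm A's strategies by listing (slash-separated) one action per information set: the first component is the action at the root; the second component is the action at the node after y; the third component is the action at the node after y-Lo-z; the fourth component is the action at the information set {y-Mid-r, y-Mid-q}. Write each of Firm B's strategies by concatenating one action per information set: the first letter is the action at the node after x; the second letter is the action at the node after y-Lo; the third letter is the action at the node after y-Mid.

Firm A has 16 pure strategies: y/Lo/L/Out, y/Lo/L/In, y/Lo/R/Out, y/Lo/R/In, y/Mid/L/Out, y/Mid/L/In, y/Mid/R/Out, y/Mid/R/In, x/Lo/L/Out, x/Lo/L/In, x/Lo/R/Out, x/Lo/R/In, x/Mid/L/Out, x/Mid/L/In, x/Mid/R/Out, x/Mid/R/In. Columns: awr, awq, azr, azq, bwr, bwq, bzr, bzq.
{y/Lo/L/Out, y/Lo/L/In} → row (6,0) (6,0) (0,4) (0,4) (6,0) (6,0) (0,4) (0,4)
{y/Lo/R/Out, y/Lo/R/In} → row (6,0) (6,0) (0,0) (0,0) (6,0) (6,0) (0,0) (0,0)
{y/Mid/L/Out, y/Mid/R/Out} → row (5,1) (5,2) (5,1) (5,2) (5,1) (5,2) (5,1) (5,2)
{y/Mid/L/In, y/Mid/R/In} → row (6,-1) (5,-4) (6,-1) (5,-4) (6,-1) (5,-4) (6,-1) (5,-4)
{x/Lo/L/Out, x/Lo/L/In, x/Lo/R/Out, x/Lo/R/In, x/Mid/L/Out, x/Mid/L/In, x/Mid/R/Out, x/Mid/R/In} → row (3,-3) (3,-3) (3,-3) (3,-3) (-1,4) (-1,4) (-1,4) (-1,4)
That's 5 distinct rows out of 16 strategies.

5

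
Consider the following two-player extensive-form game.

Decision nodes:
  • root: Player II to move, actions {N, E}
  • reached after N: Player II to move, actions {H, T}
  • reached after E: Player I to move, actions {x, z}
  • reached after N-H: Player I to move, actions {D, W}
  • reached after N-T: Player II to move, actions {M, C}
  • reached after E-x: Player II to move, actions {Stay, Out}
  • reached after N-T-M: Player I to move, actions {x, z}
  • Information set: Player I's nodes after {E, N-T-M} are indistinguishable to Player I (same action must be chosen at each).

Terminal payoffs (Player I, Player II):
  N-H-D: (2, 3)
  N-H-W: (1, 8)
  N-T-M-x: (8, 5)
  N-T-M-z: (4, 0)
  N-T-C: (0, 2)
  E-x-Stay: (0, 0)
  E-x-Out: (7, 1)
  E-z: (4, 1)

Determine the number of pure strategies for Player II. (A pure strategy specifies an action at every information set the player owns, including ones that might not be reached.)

Player II owns the root with actions {N, E} — two choices.
Player II owns the node after N with actions {H, T} — two choices.
Player II owns the node after N-T with actions {M, C} — two choices.
Player II owns the node after E-x with actions {Stay, Out} — two choices.
A pure strategy fixes one action at each information set independently, so the count is the product 2 × 2 × 2 × 2 = 16.

16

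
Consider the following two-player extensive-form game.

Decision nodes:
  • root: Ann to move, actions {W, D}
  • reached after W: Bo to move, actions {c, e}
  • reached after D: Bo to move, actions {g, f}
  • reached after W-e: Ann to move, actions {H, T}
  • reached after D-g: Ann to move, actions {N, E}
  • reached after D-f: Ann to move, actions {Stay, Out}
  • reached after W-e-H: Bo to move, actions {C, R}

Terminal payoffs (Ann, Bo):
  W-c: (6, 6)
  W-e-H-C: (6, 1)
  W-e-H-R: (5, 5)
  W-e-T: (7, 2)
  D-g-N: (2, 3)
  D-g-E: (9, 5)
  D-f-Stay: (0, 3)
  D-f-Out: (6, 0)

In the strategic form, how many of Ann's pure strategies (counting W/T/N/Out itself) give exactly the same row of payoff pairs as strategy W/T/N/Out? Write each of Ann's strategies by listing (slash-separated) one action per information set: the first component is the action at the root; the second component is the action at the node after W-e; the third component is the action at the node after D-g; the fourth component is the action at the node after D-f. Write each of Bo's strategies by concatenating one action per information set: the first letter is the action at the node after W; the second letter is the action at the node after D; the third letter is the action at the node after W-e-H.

4

Row for W/T/N/Out (columns cgC, cgR, cfC, cfR, egC, egR, efC, efR): (6,6) (6,6) (6,6) (6,6) (7,2) (7,2) (7,2) (7,2).
Under W/T/N/Out, Ann's choice at the node after D-g and at the node after D-f can never be reached regardless of what Bo does, so varying those choices leaves every outcome unchanged.
Holding the reachable choices fixed and varying the unreachable ones freely already gives 2 × 2 = 4 equivalent strategies.
No other strategy reproduces this row, so those 4 are the full class: W/T/N/Stay, W/T/N/Out, W/T/E/Stay, W/T/E/Out.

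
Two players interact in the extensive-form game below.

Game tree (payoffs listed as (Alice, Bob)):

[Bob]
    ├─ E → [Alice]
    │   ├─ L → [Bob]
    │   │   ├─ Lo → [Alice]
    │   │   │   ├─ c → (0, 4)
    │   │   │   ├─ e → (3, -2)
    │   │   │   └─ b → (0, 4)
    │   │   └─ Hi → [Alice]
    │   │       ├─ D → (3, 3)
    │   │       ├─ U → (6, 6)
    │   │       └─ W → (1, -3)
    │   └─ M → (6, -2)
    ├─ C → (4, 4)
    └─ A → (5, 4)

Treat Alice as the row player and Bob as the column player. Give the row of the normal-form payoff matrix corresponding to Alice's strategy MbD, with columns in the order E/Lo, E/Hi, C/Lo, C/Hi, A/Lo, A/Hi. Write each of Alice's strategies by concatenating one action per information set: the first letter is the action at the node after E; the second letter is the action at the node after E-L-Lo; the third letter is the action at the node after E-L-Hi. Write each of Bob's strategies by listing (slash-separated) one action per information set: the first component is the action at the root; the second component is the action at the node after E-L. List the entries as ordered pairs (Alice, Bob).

(6,-2) (6,-2) (4,4) (4,4) (5,4) (5,4)

vs E/Lo: Bob plays E → Alice plays M at [E] → (6, -2)
vs E/Hi: Bob plays E → Alice plays M at [E] → (6, -2)
vs C/Lo: Bob plays C → (4, 4)
vs C/Hi: Bob plays C → (4, 4)
vs A/Lo: Bob plays A → (5, 4)
vs A/Hi: Bob plays A → (5, 4)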